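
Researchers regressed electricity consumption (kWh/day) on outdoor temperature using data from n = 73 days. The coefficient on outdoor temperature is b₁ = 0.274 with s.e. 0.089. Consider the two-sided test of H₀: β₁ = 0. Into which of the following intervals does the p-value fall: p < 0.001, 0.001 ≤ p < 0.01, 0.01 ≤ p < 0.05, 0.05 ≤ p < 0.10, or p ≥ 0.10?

t = 0.274 / 0.089 = 3.079.
df = n − 2 = 73 − 2 = 71.
Two-sided p = 2·P(T_{71} > |t|) ≈ 0.0030.
So 0.001 ≤ p < 0.01.

0.001 ≤ p < 0.01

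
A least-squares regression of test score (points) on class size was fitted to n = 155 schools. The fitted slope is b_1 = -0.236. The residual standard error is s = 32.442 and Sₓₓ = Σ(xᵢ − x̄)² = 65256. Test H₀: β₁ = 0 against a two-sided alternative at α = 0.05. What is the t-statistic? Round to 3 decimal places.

SE(b_1) = s/√Sₓₓ = 32.442/√65256 = 0.126998.
t = -0.236 / 0.126998 = -1.858.
df = n − 2 = 153.
Two-sided p ≈ 0.0650, which is ≥ 0.05, so fail to reject H₀.
The data do not give significant evidence of an association between class size and test score.

t = -1.858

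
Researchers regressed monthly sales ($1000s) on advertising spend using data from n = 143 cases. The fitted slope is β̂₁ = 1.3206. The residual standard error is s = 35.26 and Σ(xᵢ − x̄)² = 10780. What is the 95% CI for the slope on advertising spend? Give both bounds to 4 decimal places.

SE(β̂₁) = s/√Sₓₓ = 35.26/√10780 = 0.339604.
df = n − 2 = 141.
t* = t_{0.025, 141} = 1.976931.
Margin = t* × SE = 1.976931 × 0.339604 = 0.671374.
CI: 1.3206 ± 0.671374 → (0.6492, 1.9920).
With 95% confidence, each one-unit increase in advertising spend is associated with a change of between 0.6492 and 1.9920 $1000s in monthly sales.

(0.6492, 1.9920)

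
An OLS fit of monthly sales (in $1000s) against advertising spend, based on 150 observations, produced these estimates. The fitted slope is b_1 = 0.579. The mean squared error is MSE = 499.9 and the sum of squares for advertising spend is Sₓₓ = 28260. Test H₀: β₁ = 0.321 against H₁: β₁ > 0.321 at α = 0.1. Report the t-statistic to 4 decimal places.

SE(b_1) = √(MSE/Sₓₓ) = √(499.9/28260) = 0.133001.
t = (0.579 − 0.321) / 0.133001 = 1.9398.
df = n − 2 = 148.
One-sided p ≈ 0.0272, which is < 0.1, so reject H₀.
There is evidence that the true slope on advertising spend exceeds 0.321 $1000s per unit.

t = 1.9398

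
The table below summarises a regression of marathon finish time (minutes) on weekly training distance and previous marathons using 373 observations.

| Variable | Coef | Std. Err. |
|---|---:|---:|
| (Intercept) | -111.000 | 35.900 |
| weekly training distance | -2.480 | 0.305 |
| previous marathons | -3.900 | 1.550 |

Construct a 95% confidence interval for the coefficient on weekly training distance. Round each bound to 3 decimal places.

Read off: b = -2.480, SE = 0.305 for weekly training distance.
df = n − k − 1 = 373 − 2 − 1 = 370.
t* = t_{0.025, 370} = 1.966396.
Margin = t* × SE = 1.966396 × 0.305 = 0.59975.
CI: -2.480 ± 0.59975 → (-3.080, -1.880).

(-3.080, -1.880)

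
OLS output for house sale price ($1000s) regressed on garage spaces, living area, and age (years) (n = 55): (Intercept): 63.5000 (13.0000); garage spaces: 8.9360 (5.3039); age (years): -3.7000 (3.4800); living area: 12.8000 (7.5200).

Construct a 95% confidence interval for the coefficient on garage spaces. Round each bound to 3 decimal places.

Read off: b = 8.9360, SE = 5.3039 for garage spaces.
df = n − k − 1 = 55 − 3 − 1 = 51.
t* = t_{0.025, 51} = 2.007584.
Margin = t* × SE = 2.007584 × 5.3039 = 10.64802.
CI: 8.9360 ± 10.64802 → (-1.712, 19.584).

(-1.712, 19.584)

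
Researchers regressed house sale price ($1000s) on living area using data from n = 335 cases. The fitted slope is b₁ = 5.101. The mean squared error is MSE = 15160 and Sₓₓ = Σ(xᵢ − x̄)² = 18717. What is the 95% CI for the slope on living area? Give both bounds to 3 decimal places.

SE(b₁) = √(MSE/Sₓₓ) = √(15160/18717) = 0.899977.
df = n − 2 = 333.
t* = t_{0.025, 333} = 1.967113.
Margin = t* × SE = 1.967113 × 0.899977 = 1.77036.
CI: 5.101 ± 1.77036 → (3.331, 6.871).
With 95% confidence, each one-unit increase in living area is associated with a change of between 3.331 and 6.871 $1000s in house sale price.

(3.331, 6.871)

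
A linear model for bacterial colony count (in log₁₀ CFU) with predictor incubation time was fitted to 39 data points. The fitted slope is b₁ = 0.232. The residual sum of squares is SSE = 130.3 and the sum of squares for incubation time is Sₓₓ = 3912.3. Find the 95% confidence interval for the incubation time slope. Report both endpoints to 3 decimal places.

MSE = SSE/(n − 2) = 130.3/37 = 3.52162.
SE(b₁) = √(MSE/Sₓₓ) = √(3.52162/3912.3) = 0.0300023.
df = n − 2 = 37.
t* = t_{0.025, 37} = 2.026192.
Margin = t* × SE = 2.026192 × 0.0300023 = 0.06079.
CI: 0.232 ± 0.06079 → (0.171, 0.293).
With 95% confidence, each one-unit increase in incubation time is associated with a change of between 0.171 and 0.293 log₁₀ CFU in bacterial colony count.

(0.171, 0.293)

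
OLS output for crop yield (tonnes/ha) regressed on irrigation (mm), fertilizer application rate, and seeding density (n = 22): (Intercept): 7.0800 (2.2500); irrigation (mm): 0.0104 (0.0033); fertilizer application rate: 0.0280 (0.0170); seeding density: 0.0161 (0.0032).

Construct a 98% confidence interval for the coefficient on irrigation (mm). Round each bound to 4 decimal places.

(0.0020, 0.0188)

Read off: b = 0.0104, SE = 0.0033 for irrigation (mm).
df = n − k − 1 = 22 − 3 − 1 = 18.
t* = t_{0.01, 18} = 2.55238.
Margin = t* × SE = 2.55238 × 0.0033 = 0.008423.
CI: 0.0104 ± 0.008423 → (0.0020, 0.0188).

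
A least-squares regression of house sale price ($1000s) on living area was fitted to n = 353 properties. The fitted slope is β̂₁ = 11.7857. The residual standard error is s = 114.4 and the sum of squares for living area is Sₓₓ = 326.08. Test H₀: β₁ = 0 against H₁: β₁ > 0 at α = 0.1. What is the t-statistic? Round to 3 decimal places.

t = 1.860

SE(β̂₁) = s/√Sₓₓ = 114.4/√326.08 = 6.33525.
t = 11.7857 / 6.33525 = 1.860.
df = n − 2 = 351.
One-sided p ≈ 0.0318, which is < 0.1, so reject H₀.
There is evidence that the true slope on living area is positive.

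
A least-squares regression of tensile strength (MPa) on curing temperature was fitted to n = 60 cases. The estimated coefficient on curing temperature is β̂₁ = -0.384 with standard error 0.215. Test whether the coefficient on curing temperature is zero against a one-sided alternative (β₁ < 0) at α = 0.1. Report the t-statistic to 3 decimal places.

t = -1.786

H₀: β₁ = 0 vs H₁: β₁ < 0.
t = (β̂₁ − β₁⁰)/SE = -0.384 / 0.215 = -1.786.
df = n − 2 = 60 − 2 = 58.
One-sided p ≈ 0.0397, which is < 0.1, so reject H₀.
There is evidence that the true slope on curing temperature is negative.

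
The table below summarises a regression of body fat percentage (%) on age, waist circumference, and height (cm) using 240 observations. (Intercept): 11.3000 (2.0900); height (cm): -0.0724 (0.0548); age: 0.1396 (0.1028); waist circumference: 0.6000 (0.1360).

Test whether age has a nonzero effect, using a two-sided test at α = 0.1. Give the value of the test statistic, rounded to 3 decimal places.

t = 1.358

Read off: b = 0.1396, SE = 0.1028 for age.
H₀: β₁ = 0 vs H₁: β₁ ≠ 0.
t = 0.1396 / 0.1028 = 1.358.
df = n − k − 1 = 240 − 3 − 1 = 236.
Two-sided p ≈ 0.1758, which is ≥ 0.1, so fail to reject H₀.
The data do not give significant evidence of an association between age and body fat percentage, after adjusting for the other predictors.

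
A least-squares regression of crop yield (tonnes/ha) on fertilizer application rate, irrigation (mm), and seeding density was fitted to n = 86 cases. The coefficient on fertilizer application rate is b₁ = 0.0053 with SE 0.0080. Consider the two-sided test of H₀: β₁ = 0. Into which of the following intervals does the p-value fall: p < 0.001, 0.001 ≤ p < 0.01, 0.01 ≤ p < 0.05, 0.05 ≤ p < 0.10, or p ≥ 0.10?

t = 0.0053 / 0.0080 = 0.662.
df = n − k − 1 = 86 − 3 − 1 = 82.
Two-sided p = 2·P(T_{82} > |t|) ≈ 0.5095.
So p ≥ 0.10.

p ≥ 0.10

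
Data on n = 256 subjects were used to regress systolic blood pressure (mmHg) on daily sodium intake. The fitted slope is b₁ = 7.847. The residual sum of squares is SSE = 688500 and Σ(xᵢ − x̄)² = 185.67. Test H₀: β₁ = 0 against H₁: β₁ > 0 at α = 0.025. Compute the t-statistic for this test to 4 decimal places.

t = 2.0537

MSE = SSE/(n − 2) = 688500/254 = 2710.63.
SE(b₁) = √(MSE/Sₓₓ) = √(2710.63/185.67) = 3.82089.
t = 7.847 / 3.82089 = 2.0537.
df = n − 2 = 254.
One-sided p ≈ 0.0205, which is < 0.025, so reject H₀.
There is evidence that the true slope on daily sodium intake is positive.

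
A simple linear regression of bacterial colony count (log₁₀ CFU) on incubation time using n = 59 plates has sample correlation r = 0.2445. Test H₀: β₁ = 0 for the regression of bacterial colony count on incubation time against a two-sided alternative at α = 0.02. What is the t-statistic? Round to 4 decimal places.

t = r·√(n − 2)/√(1 − r²) = 0.2445·√57/√0.94022 = 1.9037.
df = n − 2 = 57.
Two-sided p ≈ 0.0620, which is ≥ 0.02, so fail to reject H₀.
The data do not give significant evidence of a linear association between incubation time and bacterial colony count.

t = 1.9037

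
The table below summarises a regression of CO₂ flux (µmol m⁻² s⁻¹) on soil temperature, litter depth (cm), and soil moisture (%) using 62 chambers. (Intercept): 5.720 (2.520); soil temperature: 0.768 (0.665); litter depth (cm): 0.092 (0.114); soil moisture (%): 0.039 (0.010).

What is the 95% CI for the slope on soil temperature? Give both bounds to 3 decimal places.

Read off: b = 0.768, SE = 0.665 for soil temperature.
df = n − k − 1 = 62 − 3 − 1 = 58.
t* = t_{0.025, 58} = 2.001717.
Margin = t* × SE = 2.001717 × 0.665 = 1.33114.
CI: 0.768 ± 1.33114 → (-0.563, 2.099).

(-0.563, 2.099)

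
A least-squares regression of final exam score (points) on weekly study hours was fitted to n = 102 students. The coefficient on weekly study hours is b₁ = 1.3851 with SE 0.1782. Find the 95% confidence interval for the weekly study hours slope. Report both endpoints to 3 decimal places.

df = n − 2 = 102 − 2 = 100.
t* = t_{0.025, 100} = 1.983972.
Margin = t* × SE = 1.983972 × 0.1782 = 0.35354.
CI: 1.3851 ± 0.35354 → (1.032, 1.739).
With 95% confidence, each one-unit increase in weekly study hours is associated with a change of between 1.032 and 1.739 points in final exam score.

(1.032, 1.739)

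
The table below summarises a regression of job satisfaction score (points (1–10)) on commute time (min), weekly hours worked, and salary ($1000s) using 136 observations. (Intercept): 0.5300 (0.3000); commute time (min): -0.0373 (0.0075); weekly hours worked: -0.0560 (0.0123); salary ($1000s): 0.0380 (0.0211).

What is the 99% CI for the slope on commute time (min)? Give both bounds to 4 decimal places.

(-0.0569, -0.0177)

Read off: b = -0.0373, SE = 0.0075 for commute time (min).
df = n − k − 1 = 136 − 3 − 1 = 132.
t* = t_{0.005, 132} = 2.613588.
Margin = t* × SE = 2.613588 × 0.0075 = 0.019602.
CI: -0.0373 ± 0.019602 → (-0.0569, -0.0177).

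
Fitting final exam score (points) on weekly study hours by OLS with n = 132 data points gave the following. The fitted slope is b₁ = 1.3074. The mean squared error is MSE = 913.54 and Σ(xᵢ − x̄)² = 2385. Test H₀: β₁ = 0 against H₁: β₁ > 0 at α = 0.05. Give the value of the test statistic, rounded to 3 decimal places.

SE(b₁) = √(MSE/Sₓₓ) = √(913.54/2385) = 0.618899.
t = 1.3074 / 0.618899 = 2.112.
df = n − 2 = 130.
One-sided p ≈ 0.0183, which is < 0.05, so reject H₀.
There is evidence that the true slope on weekly study hours is positive.

t = 2.112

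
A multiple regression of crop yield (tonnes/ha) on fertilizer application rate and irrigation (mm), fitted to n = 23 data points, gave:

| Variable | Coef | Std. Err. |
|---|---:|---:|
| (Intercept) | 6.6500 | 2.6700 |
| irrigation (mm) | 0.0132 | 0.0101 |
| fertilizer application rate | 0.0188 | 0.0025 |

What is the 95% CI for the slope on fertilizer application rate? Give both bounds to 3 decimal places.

Read off: b = 0.0188, SE = 0.0025 for fertilizer application rate.
df = n − k − 1 = 23 − 2 − 1 = 20.
t* = t_{0.025, 20} = 2.085963.
Margin = t* × SE = 2.085963 × 0.0025 = 0.00521.
CI: 0.0188 ± 0.00521 → (0.014, 0.024).

(0.014, 0.024)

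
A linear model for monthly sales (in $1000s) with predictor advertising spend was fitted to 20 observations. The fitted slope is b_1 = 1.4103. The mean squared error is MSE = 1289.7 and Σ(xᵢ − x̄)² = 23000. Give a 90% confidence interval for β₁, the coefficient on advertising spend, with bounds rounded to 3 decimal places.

(1.000, 1.821)

SE(b_1) = √(MSE/Sₓₓ) = √(1289.7/23000) = 0.236799.
df = n − 2 = 18.
t* = t_{0.05, 18} = 1.734064.
Margin = t* × SE = 1.734064 × 0.236799 = 0.41063.
CI: 1.4103 ± 0.41063 → (1.000, 1.821).
With 90% confidence, each one-unit increase in advertising spend is associated with a change of between 1.000 and 1.821 $1000s in monthly sales.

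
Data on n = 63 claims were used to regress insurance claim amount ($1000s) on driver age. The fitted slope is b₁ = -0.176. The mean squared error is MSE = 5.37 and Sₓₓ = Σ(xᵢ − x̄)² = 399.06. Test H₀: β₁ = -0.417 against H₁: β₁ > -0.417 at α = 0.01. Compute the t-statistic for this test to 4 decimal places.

SE(b₁) = √(MSE/Sₓₓ) = √(5.37/399.06) = 0.116003.
t = (-0.176 − (-0.417)) / 0.116003 = 2.0775.
df = n − 2 = 61.
One-sided p ≈ 0.0210, which is ≥ 0.01, so fail to reject H₀.
The data do not give significant evidence that the true slope on driver age exceeds -0.417 $1000s per unit.

t = 2.0775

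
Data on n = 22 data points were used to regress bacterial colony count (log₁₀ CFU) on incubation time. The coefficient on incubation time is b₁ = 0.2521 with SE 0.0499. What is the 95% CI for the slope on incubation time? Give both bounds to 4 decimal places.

(0.1480, 0.3562)

df = n − 2 = 22 − 2 = 20.
t* = t_{0.025, 20} = 2.085963.
Margin = t* × SE = 2.085963 × 0.0499 = 0.104090.
CI: 0.2521 ± 0.104090 → (0.1480, 0.3562).
With 95% confidence, each one-unit increase in incubation time is associated with a change of between 0.1480 and 0.3562 log₁₀ CFU in bacterial colony count.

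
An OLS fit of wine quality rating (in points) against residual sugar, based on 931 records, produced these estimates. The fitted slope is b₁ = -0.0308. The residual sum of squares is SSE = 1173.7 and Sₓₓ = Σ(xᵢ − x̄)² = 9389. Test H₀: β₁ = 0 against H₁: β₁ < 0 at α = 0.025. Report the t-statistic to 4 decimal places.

t = -2.6552

MSE = SSE/(n − 2) = 1173.7/929 = 1.2634.
SE(b₁) = √(MSE/Sₓₓ) = √(1.2634/9389) = 0.0116001.
t = -0.0308 / 0.0116001 = -2.6552.
df = n − 2 = 929.
One-sided p ≈ 0.0040, which is < 0.025, so reject H₀.
There is evidence that the true slope on residual sugar is negative.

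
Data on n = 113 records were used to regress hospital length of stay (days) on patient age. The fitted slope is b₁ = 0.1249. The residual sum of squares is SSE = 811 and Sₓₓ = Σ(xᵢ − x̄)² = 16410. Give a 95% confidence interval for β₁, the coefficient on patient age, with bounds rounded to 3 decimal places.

(0.083, 0.167)

MSE = SSE/(n − 2) = 811/111 = 7.30631.
SE(b₁) = √(MSE/Sₓₓ) = √(7.30631/16410) = 0.0211006.
df = n − 2 = 111.
t* = t_{0.025, 111} = 1.981567.
Margin = t* × SE = 1.981567 × 0.0211006 = 0.04181.
CI: 0.1249 ± 0.04181 → (0.083, 0.167).
With 95% confidence, each one-unit increase in patient age is associated with a change of between 0.083 and 0.167 days in hospital length of stay.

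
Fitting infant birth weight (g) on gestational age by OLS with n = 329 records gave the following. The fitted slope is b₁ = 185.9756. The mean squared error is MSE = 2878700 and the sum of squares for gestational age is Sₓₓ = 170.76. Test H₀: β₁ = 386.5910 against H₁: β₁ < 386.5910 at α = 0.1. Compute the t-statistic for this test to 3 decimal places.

t = -1.545

SE(b₁) = √(MSE/Sₓₓ) = √(2.8787e+06/170.76) = 129.839.
t = (185.9756 − 386.5910) / 129.839 = -1.545.
df = n − 2 = 327.
One-sided p ≈ 0.0616, which is < 0.1, so reject H₀.
There is evidence that the true slope on gestational age is below 386.5910 g per unit.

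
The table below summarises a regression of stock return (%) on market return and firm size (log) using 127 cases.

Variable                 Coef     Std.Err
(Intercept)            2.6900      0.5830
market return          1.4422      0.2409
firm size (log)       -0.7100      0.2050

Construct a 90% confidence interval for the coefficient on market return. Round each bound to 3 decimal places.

(1.043, 1.841)

Read off: b = 1.4422, SE = 0.2409 for market return.
df = n − k − 1 = 127 − 2 − 1 = 124.
t* = t_{0.05, 124} = 1.657235.
Margin = t* × SE = 1.657235 × 0.2409 = 0.39923.
CI: 1.4422 ± 0.39923 → (1.043, 1.841).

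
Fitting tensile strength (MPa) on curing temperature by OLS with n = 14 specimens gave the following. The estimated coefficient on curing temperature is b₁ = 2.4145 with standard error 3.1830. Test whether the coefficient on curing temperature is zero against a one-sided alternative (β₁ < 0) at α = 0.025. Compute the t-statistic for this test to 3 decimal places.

t = 0.759

H₀: β₁ = 0 vs H₁: β₁ < 0.
t = (b₁ − β₁⁰)/SE = 2.4145 / 3.1830 = 0.759.
df = n − 2 = 14 − 2 = 12.
One-sided p ≈ 0.7686, which is ≥ 0.025, so fail to reject H₀.
The data do not give significant evidence that the true slope on curing temperature is negative.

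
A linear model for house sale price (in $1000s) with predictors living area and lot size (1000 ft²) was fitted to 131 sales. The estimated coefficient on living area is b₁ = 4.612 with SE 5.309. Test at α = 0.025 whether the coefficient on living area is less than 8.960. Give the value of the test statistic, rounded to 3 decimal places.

H₀: β₁ = 8.960 vs H₁: β₁ < 8.960.
t = (b₁ − β₁⁰)/SE = (4.612 − 8.960) / 5.309 = -0.819.
df = n − k − 1 = 131 − 2 − 1 = 128.
One-sided p ≈ 0.2072, which is ≥ 0.025, so fail to reject H₀.
The data do not give significant evidence that the true slope on living area is below 8.960 $1000s per unit, holding the other predictors fixed.

t = -0.819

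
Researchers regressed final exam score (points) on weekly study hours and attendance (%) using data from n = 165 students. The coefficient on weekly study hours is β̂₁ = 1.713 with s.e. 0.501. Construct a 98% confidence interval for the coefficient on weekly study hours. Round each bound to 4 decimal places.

(0.5359, 2.8901)

df = n − k − 1 = 165 − 2 − 1 = 162.
t* = t_{0.01, 162} = 2.349586.
Margin = t* × SE = 2.349586 × 0.501 = 1.177143.
CI: 1.713 ± 1.177143 → (0.5359, 2.8901).
With 98% confidence, each one-unit increase in weekly study hours is associated with a change of between 0.5359 and 2.8901 points in final exam score, holding the other predictors fixed.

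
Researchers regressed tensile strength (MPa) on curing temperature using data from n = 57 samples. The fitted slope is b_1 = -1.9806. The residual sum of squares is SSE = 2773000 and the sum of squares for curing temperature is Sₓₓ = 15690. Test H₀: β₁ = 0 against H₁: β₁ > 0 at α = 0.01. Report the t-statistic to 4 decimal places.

t = -1.1049

MSE = SSE/(n − 2) = 2773000/55 = 50418.2.
SE(b_1) = √(MSE/Sₓₓ) = √(50418.2/15690) = 1.79259.
t = -1.9806 / 1.79259 = -1.1049.
df = n − 2 = 55.
One-sided p ≈ 0.8630, which is ≥ 0.01, so fail to reject H₀.
The data do not give significant evidence that the true slope on curing temperature is positive.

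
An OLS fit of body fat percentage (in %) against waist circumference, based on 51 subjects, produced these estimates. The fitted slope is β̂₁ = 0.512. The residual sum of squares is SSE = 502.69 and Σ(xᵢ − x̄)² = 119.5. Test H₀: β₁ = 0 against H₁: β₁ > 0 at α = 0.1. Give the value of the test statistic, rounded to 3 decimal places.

t = 1.747

MSE = SSE/(n − 2) = 502.69/49 = 10.259.
SE(β̂₁) = √(MSE/Sₓₓ) = √(10.259/119.5) = 0.293.
t = 0.512 / 0.293 = 1.747.
df = n − 2 = 49.
One-sided p ≈ 0.0434, which is < 0.1, so reject H₀.
There is evidence that the true slope on waist circumference is positive.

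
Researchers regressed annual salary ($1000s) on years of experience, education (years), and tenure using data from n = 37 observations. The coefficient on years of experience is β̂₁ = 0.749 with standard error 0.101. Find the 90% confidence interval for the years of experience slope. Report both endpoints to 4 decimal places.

(0.5781, 0.9199)

df = n − k − 1 = 37 − 3 − 1 = 33.
t* = t_{0.05, 33} = 1.69236.
Margin = t* × SE = 1.69236 × 0.101 = 0.170928.
CI: 0.749 ± 0.170928 → (0.5781, 0.9199).
With 90% confidence, each one-unit increase in years of experience is associated with a change of between 0.5781 and 0.9199 $1000s in annual salary, holding the other predictors fixed.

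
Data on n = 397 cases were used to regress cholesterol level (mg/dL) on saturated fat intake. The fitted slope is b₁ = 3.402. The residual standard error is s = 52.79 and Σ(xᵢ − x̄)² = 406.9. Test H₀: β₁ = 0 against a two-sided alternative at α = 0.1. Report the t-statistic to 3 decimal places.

SE(b₁) = s/√Sₓₓ = 52.79/√406.9 = 2.61702.
t = 3.402 / 2.61702 = 1.300.
df = n − 2 = 395.
Two-sided p ≈ 0.1944, which is ≥ 0.1, so fail to reject H₀.
The data do not give significant evidence of an association between saturated fat intake and cholesterol level.

t = 1.300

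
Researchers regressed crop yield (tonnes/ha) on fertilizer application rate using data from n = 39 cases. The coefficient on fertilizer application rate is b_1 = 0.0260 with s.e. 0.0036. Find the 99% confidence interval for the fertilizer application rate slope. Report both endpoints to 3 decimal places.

df = n − 2 = 39 − 2 = 37.
t* = t_{0.005, 37} = 2.715409.
Margin = t* × SE = 2.715409 × 0.0036 = 0.00978.
CI: 0.0260 ± 0.00978 → (0.016, 0.036).
With 99% confidence, each one-unit increase in fertilizer application rate is associated with a change of between 0.016 and 0.036 tonnes/ha in crop yield.

(0.016, 0.036)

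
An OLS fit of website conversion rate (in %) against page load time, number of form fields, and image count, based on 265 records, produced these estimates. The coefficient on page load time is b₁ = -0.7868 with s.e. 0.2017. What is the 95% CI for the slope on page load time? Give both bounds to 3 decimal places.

df = n − k − 1 = 265 − 3 − 1 = 261.
t* = t_{0.025, 261} = 1.969095.
Margin = t* × SE = 1.969095 × 0.2017 = 0.39717.
CI: -0.7868 ± 0.39717 → (-1.184, -0.390).
With 95% confidence, each one-unit increase in page load time is associated with a change of between -1.184 and -0.390 % in website conversion rate, holding the other predictors fixed.

(-1.184, -0.390)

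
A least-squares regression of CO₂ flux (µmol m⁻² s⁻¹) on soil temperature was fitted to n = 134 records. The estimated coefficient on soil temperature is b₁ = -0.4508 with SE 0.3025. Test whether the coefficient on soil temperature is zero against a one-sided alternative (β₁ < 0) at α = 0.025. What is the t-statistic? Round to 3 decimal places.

H₀: β₁ = 0 vs H₁: β₁ < 0.
t = (b₁ − β₁⁰)/SE = -0.4508 / 0.3025 = -1.490.
df = n − 2 = 134 − 2 = 132.
One-sided p ≈ 0.0693, which is ≥ 0.025, so fail to reject H₀.
The data do not give significant evidence that the true slope on soil temperature is negative.

t = -1.490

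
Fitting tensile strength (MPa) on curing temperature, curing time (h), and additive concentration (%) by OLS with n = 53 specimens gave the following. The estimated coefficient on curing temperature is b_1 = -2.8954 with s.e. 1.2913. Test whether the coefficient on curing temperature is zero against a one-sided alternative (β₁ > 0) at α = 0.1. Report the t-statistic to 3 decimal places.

H₀: β₁ = 0 vs H₁: β₁ > 0.
t = (b_1 − β₁⁰)/SE = -2.8954 / 1.2913 = -2.242.
df = n − k − 1 = 53 − 3 − 1 = 49.
One-sided p ≈ 0.9852, which is ≥ 0.1, so fail to reject H₀.
The data do not give significant evidence that the true slope on curing temperature is positive, holding the other predictors fixed.

t = -2.242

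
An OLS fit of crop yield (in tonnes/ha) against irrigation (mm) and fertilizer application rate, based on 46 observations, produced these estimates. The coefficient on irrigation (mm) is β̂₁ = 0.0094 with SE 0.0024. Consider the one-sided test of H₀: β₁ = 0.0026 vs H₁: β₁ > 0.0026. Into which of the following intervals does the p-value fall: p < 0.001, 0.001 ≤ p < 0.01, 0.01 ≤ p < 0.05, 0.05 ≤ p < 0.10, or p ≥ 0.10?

0.001 ≤ p < 0.01

t = (0.0094 − 0.0026) / 0.0024 = 2.833.
df = n − k − 1 = 46 − 2 − 1 = 43.
One-sided p = P(T_{43} > t) ≈ 0.0035.
So 0.001 ≤ p < 0.01.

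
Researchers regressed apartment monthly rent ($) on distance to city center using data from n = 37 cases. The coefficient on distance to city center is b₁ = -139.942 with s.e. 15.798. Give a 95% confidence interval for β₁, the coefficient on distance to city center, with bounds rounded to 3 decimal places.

df = n − 2 = 37 − 2 = 35.
t* = t_{0.025, 35} = 2.030108.
Margin = t* × SE = 2.030108 × 15.798 = 32.07165.
CI: -139.942 ± 32.07165 → (-172.014, -107.870).
With 95% confidence, each one-unit increase in distance to city center is associated with a change of between -172.014 and -107.870 $ in apartment monthly rent.

(-172.014, -107.870)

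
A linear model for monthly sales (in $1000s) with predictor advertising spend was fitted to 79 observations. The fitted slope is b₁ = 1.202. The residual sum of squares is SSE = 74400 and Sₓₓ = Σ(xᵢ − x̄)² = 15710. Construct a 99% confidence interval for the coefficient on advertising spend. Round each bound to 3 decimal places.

(0.547, 1.857)

MSE = SSE/(n − 2) = 74400/77 = 966.234.
SE(b₁) = √(MSE/Sₓₓ) = √(966.234/15710) = 0.248001.
df = n − 2 = 77.
t* = t_{0.005, 77} = 2.641198.
Margin = t* × SE = 2.641198 × 0.248001 = 0.65502.
CI: 1.202 ± 0.65502 → (0.547, 1.857).
With 99% confidence, each one-unit increase in advertising spend is associated with a change of between 0.547 and 1.857 $1000s in monthly sales.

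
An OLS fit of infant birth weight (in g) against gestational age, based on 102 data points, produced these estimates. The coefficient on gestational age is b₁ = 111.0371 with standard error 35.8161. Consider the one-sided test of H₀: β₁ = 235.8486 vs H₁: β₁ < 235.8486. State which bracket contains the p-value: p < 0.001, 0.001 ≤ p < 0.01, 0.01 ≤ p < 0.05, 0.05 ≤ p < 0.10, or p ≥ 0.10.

p < 0.001

t = (111.0371 − 235.8486) / 35.8161 = -3.485.
df = n − 2 = 102 − 2 = 100.
One-sided p = P(T_{100} < t) ≈ 0.0004.
So p < 0.001.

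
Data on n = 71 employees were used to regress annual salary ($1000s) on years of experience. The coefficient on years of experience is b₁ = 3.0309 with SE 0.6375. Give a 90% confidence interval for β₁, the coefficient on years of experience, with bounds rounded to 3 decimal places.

(1.968, 4.094)

df = n − 2 = 71 − 2 = 69.
t* = t_{0.05, 69} = 1.667239.
Margin = t* × SE = 1.667239 × 0.6375 = 1.06286.
CI: 3.0309 ± 1.06286 → (1.968, 4.094).
With 90% confidence, each one-unit increase in years of experience is associated with a change of between 1.968 and 4.094 $1000s in annual salary.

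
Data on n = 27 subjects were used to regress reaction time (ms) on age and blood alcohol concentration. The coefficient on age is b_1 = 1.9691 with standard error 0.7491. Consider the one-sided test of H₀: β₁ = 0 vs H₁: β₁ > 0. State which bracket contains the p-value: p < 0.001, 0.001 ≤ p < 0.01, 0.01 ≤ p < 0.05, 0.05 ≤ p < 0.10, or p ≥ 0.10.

0.001 ≤ p < 0.01

t = 1.9691 / 0.7491 = 2.629.
df = n − k − 1 = 27 − 2 − 1 = 24.
One-sided p = P(T_{24} > t) ≈ 0.0074.
So 0.001 ≤ p < 0.01.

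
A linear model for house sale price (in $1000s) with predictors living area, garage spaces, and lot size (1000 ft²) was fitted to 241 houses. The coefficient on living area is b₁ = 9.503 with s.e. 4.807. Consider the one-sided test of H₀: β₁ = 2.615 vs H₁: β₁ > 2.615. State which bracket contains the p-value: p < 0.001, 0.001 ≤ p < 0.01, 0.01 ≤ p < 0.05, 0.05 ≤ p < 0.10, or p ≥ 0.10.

0.05 ≤ p < 0.10

t = (9.503 − 2.615) / 4.807 = 1.433.
df = n − k − 1 = 241 − 3 − 1 = 237.
One-sided p = P(T_{237} > t) ≈ 0.0766.
So 0.05 ≤ p < 0.10.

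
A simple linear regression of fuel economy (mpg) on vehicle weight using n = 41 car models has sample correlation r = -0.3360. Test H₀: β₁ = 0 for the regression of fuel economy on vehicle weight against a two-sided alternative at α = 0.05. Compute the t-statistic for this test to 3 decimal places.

t = -2.228

t = r·√(n − 2)/√(1 − r²) = -0.3360·√39/√0.887104 = -2.228.
df = n − 2 = 39.
Two-sided p ≈ 0.0317, which is < 0.05, so reject H₀.
There is evidence of a linear association between vehicle weight and fuel economy.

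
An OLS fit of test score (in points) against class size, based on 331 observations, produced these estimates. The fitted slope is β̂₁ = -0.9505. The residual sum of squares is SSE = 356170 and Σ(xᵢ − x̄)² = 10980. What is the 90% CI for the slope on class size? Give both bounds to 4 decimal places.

(-1.4684, -0.4326)

MSE = SSE/(n − 2) = 356170/329 = 1082.58.
SE(β̂₁) = √(MSE/Sₓₓ) = √(1082.58/10980) = 0.314.
df = n − 2 = 329.
t* = t_{0.05, 329} = 1.649498.
Margin = t* × SE = 1.649498 × 0.314 = 0.517942.
CI: -0.9505 ± 0.517942 → (-1.4684, -0.4326).
With 90% confidence, each one-unit increase in class size is associated with a change of between -1.4684 and -0.4326 points in test score.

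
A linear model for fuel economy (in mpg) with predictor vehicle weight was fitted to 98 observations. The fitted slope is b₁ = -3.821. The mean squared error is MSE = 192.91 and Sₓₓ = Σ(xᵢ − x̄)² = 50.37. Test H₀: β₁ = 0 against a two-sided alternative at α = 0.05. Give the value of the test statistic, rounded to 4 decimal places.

t = -1.9525

SE(b₁) = √(MSE/Sₓₓ) = √(192.91/50.37) = 1.957.
t = -3.821 / 1.957 = -1.9525.
df = n − 2 = 96.
Two-sided p ≈ 0.0538, which is ≥ 0.05, so fail to reject H₀.
The data do not give significant evidence of an association between vehicle weight and fuel economy.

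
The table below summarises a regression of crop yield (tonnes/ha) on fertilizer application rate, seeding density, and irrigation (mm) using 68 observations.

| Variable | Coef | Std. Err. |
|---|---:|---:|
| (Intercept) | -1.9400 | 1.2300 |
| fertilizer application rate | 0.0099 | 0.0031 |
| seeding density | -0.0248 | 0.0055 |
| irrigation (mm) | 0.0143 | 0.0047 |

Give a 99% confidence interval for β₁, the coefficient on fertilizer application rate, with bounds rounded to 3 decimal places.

Read off: b = 0.0099, SE = 0.0031 for fertilizer application rate.
df = n − k − 1 = 68 − 3 − 1 = 64.
t* = t_{0.005, 64} = 2.654854.
Margin = t* × SE = 2.654854 × 0.0031 = 0.00823.
CI: 0.0099 ± 0.00823 → (0.002, 0.018).

(0.002, 0.018)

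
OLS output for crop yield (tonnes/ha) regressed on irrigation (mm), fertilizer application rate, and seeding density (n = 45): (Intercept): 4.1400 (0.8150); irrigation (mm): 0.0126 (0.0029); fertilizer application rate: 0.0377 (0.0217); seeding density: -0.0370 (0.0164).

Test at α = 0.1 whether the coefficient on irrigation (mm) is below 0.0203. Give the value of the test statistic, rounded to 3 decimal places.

Read off: b = 0.0126, SE = 0.0029 for irrigation (mm).
H₀: β₁ = 0.0203 vs H₁: β₁ < 0.0203.
t = (0.0126 − 0.0203) / 0.0029 = -2.655.
df = n − k − 1 = 45 − 3 − 1 = 41.
One-sided p ≈ 0.0056, which is < 0.1, so reject H₀.
There is evidence that the true slope on irrigation (mm) is below 0.0203 tonnes/ha per unit, holding the other predictors fixed.

t = -2.655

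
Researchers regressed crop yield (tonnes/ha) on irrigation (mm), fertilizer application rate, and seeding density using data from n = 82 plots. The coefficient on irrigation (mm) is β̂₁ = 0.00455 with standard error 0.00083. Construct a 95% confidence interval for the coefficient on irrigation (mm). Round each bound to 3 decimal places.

(0.003, 0.006)

df = n − k − 1 = 82 − 3 − 1 = 78.
t* = t_{0.025, 78} = 1.990847.
Margin = t* × SE = 1.990847 × 0.00083 = 0.00165.
CI: 0.00455 ± 0.00165 → (0.003, 0.006).
With 95% confidence, each one-unit increase in irrigation (mm) is associated with a change of between 0.003 and 0.006 tonnes/ha in crop yield, holding the other predictors fixed.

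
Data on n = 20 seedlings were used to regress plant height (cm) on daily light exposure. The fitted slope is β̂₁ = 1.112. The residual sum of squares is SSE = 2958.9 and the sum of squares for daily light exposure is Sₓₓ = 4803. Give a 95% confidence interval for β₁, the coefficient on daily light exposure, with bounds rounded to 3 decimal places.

(0.723, 1.501)

MSE = SSE/(n − 2) = 2958.9/18 = 164.383.
SE(β̂₁) = √(MSE/Sₓₓ) = √(164.383/4803) = 0.185.
df = n − 2 = 18.
t* = t_{0.025, 18} = 2.100922.
Margin = t* × SE = 2.100922 × 0.185 = 0.38867.
CI: 1.112 ± 0.38867 → (0.723, 1.501).
With 95% confidence, each one-unit increase in daily light exposure is associated with a change of between 0.723 and 1.501 cm in plant height.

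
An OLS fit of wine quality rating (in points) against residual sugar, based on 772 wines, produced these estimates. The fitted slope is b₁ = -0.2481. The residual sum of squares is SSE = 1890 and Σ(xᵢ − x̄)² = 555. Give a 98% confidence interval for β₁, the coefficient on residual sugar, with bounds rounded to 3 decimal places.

MSE = SSE/(n − 2) = 1890/770 = 2.45455.
SE(b₁) = √(MSE/Sₓₓ) = √(2.45455/555) = 0.0665027.
df = n − 2 = 770.
t* = t_{0.01, 770} = 2.3312.
Margin = t* × SE = 2.3312 × 0.0665027 = 0.15503.
CI: -0.2481 ± 0.15503 → (-0.403, -0.093).
With 98% confidence, each one-unit increase in residual sugar is associated with a change of between -0.403 and -0.093 points in wine quality rating.

(-0.403, -0.093)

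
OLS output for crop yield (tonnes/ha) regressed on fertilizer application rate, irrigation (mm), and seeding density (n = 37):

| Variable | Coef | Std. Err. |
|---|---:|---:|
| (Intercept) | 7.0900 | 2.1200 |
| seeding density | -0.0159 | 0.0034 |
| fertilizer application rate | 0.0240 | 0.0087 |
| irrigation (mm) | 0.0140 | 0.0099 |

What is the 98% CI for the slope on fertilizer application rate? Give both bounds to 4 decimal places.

(0.0027, 0.0453)

Read off: b = 0.0240, SE = 0.0087 for fertilizer application rate.
df = n − k − 1 = 37 − 3 − 1 = 33.
t* = t_{0.01, 33} = 2.444794.
Margin = t* × SE = 2.444794 × 0.0087 = 0.021270.
CI: 0.0240 ± 0.021270 → (0.0027, 0.0453).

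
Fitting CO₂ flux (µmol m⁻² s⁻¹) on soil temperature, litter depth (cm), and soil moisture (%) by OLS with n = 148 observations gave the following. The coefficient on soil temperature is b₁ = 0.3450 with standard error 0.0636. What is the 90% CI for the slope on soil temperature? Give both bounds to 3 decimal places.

(0.240, 0.450)

df = n − k − 1 = 148 − 3 − 1 = 144.
t* = t_{0.05, 144} = 1.655504.
Margin = t* × SE = 1.655504 × 0.0636 = 0.10529.
CI: 0.3450 ± 0.10529 → (0.240, 0.450).
With 90% confidence, each one-unit increase in soil temperature is associated with a change of between 0.240 and 0.450 µmol m⁻² s⁻¹ in CO₂ flux, holding the other predictors fixed.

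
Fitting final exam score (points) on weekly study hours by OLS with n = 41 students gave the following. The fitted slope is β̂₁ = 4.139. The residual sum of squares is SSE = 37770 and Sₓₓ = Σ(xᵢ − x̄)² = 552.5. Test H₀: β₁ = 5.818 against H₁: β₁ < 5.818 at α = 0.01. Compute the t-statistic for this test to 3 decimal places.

MSE = SSE/(n − 2) = 37770/39 = 968.462.
SE(β̂₁) = √(MSE/Sₓₓ) = √(968.462/552.5) = 1.32396.
t = (4.139 − 5.818) / 1.32396 = -1.268.
df = n − 2 = 39.
One-sided p ≈ 0.1061, which is ≥ 0.01, so fail to reject H₀.
The data do not give significant evidence that the true slope on weekly study hours is below 5.818 points per unit.

t = -1.268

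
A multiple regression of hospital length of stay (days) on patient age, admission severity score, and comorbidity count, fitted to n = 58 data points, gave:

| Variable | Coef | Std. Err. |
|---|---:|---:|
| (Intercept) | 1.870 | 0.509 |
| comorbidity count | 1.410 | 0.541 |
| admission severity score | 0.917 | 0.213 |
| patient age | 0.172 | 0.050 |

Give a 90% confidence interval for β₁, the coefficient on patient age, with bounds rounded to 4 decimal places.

Read off: b = 0.172, SE = 0.050 for patient age.
df = n − k − 1 = 58 − 3 − 1 = 54.
t* = t_{0.05, 54} = 1.673565.
Margin = t* × SE = 1.673565 × 0.050 = 0.083678.
CI: 0.172 ± 0.083678 → (0.0883, 0.2557).

(0.0883, 0.2557)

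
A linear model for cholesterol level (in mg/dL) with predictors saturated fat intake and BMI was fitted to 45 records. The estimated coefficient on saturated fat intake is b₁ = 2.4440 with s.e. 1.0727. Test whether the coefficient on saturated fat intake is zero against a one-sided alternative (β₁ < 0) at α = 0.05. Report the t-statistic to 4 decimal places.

t = 2.2784

H₀: β₁ = 0 vs H₁: β₁ < 0.
t = (b₁ − β₁⁰)/SE = 2.4440 / 1.0727 = 2.2784.
df = n − k − 1 = 45 − 2 − 1 = 42.
One-sided p ≈ 0.9861, which is ≥ 0.05, so fail to reject H₀.
The data do not give significant evidence that the true slope on saturated fat intake is negative, holding the other predictors fixed.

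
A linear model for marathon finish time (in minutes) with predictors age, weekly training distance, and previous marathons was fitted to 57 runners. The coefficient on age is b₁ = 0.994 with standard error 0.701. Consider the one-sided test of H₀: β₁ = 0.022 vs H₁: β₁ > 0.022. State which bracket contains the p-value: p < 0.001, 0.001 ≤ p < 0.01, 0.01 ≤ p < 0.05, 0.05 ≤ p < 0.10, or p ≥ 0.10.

0.05 ≤ p < 0.10

t = (0.994 − 0.022) / 0.701 = 1.387.
df = n − k − 1 = 57 − 3 − 1 = 53.
One-sided p = P(T_{53} > t) ≈ 0.0857.
So 0.05 ≤ p < 0.10.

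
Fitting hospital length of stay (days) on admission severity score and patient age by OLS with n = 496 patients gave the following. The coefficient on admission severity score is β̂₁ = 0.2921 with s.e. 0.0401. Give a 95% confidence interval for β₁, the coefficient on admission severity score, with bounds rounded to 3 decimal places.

df = n − k − 1 = 496 − 2 − 1 = 493.
t* = t_{0.025, 493} = 1.964788.
Margin = t* × SE = 1.964788 × 0.0401 = 0.07879.
CI: 0.2921 ± 0.07879 → (0.213, 0.371).
With 95% confidence, each one-unit increase in admission severity score is associated with a change of between 0.213 and 0.371 days in hospital length of stay, holding the other predictors fixed.

(0.213, 0.371)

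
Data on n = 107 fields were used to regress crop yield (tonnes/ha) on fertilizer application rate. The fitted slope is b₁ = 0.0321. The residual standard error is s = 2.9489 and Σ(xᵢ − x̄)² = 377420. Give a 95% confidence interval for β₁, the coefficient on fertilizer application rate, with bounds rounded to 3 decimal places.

SE(b₁) = s/√Sₓₓ = 2.9489/√377420 = 0.00480007.
df = n − 2 = 105.
t* = t_{0.025, 105} = 1.982815.
Margin = t* × SE = 1.982815 × 0.00480007 = 0.00952.
CI: 0.0321 ± 0.00952 → (0.023, 0.042).
With 95% confidence, each one-unit increase in fertilizer application rate is associated with a change of between 0.023 and 0.042 tonnes/ha in crop yield.

(0.023, 0.042)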